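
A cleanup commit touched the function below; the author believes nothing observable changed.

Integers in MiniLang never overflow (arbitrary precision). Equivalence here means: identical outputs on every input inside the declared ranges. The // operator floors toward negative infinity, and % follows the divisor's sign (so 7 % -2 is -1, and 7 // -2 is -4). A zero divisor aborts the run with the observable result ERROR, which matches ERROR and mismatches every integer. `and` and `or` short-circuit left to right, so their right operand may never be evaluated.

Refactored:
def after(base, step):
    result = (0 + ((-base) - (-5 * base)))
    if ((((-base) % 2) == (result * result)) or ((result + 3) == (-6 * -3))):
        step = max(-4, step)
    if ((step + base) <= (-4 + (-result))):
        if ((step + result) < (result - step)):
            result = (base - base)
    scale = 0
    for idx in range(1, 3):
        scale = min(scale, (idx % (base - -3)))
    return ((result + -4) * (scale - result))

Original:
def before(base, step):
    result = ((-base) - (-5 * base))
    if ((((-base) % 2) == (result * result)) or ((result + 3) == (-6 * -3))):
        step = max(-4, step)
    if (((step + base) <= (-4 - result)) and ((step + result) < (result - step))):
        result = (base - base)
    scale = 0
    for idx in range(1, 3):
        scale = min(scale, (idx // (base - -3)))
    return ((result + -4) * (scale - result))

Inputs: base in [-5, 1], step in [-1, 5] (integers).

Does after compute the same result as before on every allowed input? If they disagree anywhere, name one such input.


There is a counterexample at base=-4, step=-1: 8 on one side, 0 on the other.
before: result=-16, then ((((-base) % 2) == (result * result)) or ((result + 3) == (-6 * -3))) is false, then (((step + base) <= (-4 - result)) and ((step + result) < (result - step))) is true, then result=0, then scale=0, then (idx=1), then scale=-1, then (idx=2), then scale=-2, then returns 8
after: result=-16, then ((((-base) % 2) == (result * result)) or ((result + 3) == (-6 * -3))) is false, then ((step + base) <= (-4 + (-result))) is true, then ((step + result) < (result - step)) is true, then result=0, then scale=0, then (idx=1), then scale=0, then (idx=2), then scale=0, then returns 0
verdict: not equivalent; witness: base=-4, step=-1


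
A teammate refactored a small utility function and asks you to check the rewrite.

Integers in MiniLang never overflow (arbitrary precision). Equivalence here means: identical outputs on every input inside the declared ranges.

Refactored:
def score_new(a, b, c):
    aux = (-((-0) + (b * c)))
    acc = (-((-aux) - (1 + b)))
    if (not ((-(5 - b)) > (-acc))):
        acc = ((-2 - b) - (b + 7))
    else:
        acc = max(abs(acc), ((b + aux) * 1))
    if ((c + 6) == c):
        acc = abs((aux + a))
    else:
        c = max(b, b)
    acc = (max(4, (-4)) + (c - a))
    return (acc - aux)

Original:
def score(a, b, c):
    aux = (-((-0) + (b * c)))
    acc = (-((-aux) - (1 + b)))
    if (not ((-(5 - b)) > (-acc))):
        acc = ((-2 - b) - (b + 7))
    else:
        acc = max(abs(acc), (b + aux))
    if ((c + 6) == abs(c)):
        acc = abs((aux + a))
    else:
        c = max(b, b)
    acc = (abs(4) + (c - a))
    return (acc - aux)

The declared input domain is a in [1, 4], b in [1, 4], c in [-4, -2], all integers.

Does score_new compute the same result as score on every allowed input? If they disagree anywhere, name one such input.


These are not equivalent — on a=1, b=1, c=-3 the outputs split (-3 vs 1).
score: aux becomes 3; next acc becomes 5; next (not ((-(5 - b)) > (-acc))) evaluates to false; next acc becomes 5; next ((c + 6) == abs(c)) evaluates to true; next acc becomes 4; next acc becomes 0; next final value -3
score_new: aux becomes 3; next acc becomes 5; next (not ((-(5 - b)) > (-acc))) evaluates to false; next acc becomes 5; next ((c + 6) == c) evaluates to false; next c becomes 1; next acc becomes 4; next final value 1
verdict: not equivalent; witness: a=1, b=1, c=-3


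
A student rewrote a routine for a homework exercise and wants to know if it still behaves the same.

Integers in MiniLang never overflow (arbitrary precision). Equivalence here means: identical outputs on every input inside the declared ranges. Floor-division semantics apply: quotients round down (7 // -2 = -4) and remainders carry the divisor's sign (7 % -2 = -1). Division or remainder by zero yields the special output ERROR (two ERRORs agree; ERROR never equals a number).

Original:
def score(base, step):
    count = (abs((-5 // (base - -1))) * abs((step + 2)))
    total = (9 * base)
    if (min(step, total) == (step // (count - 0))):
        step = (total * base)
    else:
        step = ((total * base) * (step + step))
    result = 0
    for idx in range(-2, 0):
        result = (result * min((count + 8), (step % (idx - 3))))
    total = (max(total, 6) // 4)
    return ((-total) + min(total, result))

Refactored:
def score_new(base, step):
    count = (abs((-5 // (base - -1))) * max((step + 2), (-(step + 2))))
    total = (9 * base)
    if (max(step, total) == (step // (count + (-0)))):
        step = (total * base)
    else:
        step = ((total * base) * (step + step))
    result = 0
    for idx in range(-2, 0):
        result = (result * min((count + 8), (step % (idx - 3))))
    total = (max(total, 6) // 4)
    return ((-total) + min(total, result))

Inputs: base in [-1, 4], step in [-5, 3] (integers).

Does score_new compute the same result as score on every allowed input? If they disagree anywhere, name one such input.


Equivalent. Although `min(step, total)` became `max(step, total)`, no input in the stated domain can expose it.
Sweeping the whole domain (54 inputs) finds no disagreement.
As a probe, take base=3, step=-5: score runs count becomes 6; next total becomes 27; next (min(step, total) == (step // (count - 0))) evaluates to false; next step becomes -810; next result becomes 0; next at idx=-2:; next result becomes 0; next at idx=-1:; next result becomes 0; next total becomes 6; next final value -6; score_new runs count becomes 6; next total becomes 27; next (max(step, total) == (step // (count + (-0)))) evaluates to false; next step becomes -810; next result becomes 0; next at idx=-2:; next result becomes 0; next at idx=-1:; next result becomes 0; next total becomes 6; next final value -6; both end at -6.
verdict: equivalent


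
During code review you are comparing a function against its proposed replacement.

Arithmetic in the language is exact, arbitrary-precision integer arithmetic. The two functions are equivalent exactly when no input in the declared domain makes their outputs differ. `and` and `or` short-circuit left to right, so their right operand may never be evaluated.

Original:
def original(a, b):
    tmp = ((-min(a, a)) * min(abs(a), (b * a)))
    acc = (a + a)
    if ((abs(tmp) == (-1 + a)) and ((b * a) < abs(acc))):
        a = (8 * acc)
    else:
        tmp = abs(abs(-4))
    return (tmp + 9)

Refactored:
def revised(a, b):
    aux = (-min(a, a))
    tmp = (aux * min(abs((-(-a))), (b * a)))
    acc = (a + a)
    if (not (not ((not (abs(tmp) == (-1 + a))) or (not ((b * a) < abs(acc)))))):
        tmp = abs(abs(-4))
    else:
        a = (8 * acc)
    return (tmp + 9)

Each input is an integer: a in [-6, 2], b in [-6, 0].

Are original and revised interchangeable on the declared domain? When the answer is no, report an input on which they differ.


This is a faithful refactor — local variable names differ; boolean connective usage differs; statement counts differ, but the computed results match everywhere.
One worked example (a=-4, b=-1) — original: tmp = 16; acc = -8; ((abs(tmp) == (-1 + a)) and ((b * a) < abs(acc))) -> false; tmp = 4; return 13; revised: aux = 4; tmp = 16; acc = -8; (not (not ((not (abs(tmp) == (-1 + a))) or (not ((b * a) < abs(acc)))))) -> true; tmp = 4; return 13; agreement on 13.
An exhaustive pass over the 63 declared inputs shows identical outputs.
verdict: equivalent


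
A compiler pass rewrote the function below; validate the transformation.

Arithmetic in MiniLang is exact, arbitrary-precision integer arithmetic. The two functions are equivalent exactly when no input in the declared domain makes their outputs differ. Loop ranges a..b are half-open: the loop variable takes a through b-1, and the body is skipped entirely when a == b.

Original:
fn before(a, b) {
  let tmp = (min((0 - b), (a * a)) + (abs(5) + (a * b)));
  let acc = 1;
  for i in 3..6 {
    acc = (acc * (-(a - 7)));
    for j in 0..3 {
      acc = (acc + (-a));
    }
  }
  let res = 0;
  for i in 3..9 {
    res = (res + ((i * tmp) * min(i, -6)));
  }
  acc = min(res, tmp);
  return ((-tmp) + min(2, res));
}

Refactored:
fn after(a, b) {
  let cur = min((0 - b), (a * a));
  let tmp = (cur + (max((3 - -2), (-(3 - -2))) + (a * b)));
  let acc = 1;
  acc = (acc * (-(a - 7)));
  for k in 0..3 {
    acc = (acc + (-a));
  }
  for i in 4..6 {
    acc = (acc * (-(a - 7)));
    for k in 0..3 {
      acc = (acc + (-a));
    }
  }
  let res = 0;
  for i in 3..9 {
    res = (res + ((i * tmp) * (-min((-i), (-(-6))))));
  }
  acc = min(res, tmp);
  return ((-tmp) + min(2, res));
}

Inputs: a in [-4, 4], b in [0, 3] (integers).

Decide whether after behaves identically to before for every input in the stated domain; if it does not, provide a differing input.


There is a counterexample at a=-4, b=0: -995 on one side, -3 on the other.
before: tmp=5, then acc=1, then (i=3), then acc=11, then (j=0), then acc=15, then (j=1), then acc=19, then (j=2), then acc=23, then (i=4), then acc=253, then (j=0), then acc=257, then (j=1), then acc=261, then (j=2), then acc=265, then (i=5), then acc=2915, then (j=0), then acc=2919, then (j=1), then acc=2923, then (j=2), then acc=2927, then res=0, then (i=3), then res=-90, then (i=4), then res=-210, then (i=5), then res=-360, then (i=6), then res=-540, then (i=7), then res=-750, then (i=8), then res=-990, then acc=-990, then returns -995
after: cur=0, then tmp=5, then acc=1, then acc=11, then (k=0), then acc=15, then (k=1), then acc=19, then (k=2), then acc=23, then (i=4), then acc=253, then (k=0), then acc=257, then (k=1), then acc=261, then (k=2), then acc=265, then (i=5), then acc=2915, then (k=0), then acc=2919, then (k=1), then acc=2923, then (k=2), then acc=2927, then res=0, then (i=3), then res=45, then (i=4), then res=125, then (i=5), then res=250, then (i=6), then res=430, then (i=7), then res=675, then (i=8), then res=995, then acc=5, then returns -3
verdict: not equivalent; witness: a=-4, b=0


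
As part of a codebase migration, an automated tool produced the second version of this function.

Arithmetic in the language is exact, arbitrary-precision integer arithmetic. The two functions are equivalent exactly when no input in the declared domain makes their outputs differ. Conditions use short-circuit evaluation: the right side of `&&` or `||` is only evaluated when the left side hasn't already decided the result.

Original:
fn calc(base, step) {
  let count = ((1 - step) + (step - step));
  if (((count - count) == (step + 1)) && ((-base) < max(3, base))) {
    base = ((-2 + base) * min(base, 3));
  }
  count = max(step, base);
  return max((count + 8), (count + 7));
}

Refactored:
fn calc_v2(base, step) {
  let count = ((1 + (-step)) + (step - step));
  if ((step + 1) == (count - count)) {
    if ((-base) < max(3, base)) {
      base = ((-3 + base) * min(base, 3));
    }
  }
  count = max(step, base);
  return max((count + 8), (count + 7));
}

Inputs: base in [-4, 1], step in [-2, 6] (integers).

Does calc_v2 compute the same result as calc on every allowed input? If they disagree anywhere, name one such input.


Not equivalent: base=-2, step=-1 separates them (16 vs 18).
calc: count := 2 | (((count - count) == (step + 1)) && ((-base) < max(3, base))): true | base := 8 | count := 8 | result 16
calc_v2: count := 2 | ((step + 1) == (count - count)): true | ((-base) < max(3, base)): true | base := 10 | count := 10 | result 18
verdict: not equivalent; witness: base=-2, step=-1


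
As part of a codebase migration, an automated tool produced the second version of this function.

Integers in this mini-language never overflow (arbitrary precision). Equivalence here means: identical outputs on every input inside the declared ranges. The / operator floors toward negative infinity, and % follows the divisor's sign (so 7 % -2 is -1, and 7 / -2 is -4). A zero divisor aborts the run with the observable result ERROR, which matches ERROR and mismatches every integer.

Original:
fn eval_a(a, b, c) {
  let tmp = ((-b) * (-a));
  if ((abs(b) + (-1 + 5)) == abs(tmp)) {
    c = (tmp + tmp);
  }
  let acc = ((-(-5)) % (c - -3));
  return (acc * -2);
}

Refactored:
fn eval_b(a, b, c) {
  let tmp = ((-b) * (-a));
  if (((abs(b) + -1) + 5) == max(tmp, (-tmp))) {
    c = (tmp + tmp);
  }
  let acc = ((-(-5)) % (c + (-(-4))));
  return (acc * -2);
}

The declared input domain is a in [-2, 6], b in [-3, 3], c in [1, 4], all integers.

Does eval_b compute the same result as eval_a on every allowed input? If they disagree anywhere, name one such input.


The rewrite breaks on a=-2, b=-3, c=1, where the results are -2 and 0.
eval_a: tmp=6, then ((abs(b) + (-1 + 5)) == abs(tmp)) is false, then acc=1, then returns -2
eval_b: tmp=6, then (((abs(b) + -1) + 5) == max(tmp, (-tmp))) is false, then acc=0, then returns 0
verdict: not equivalent; witness: a=-2, b=-3, c=1


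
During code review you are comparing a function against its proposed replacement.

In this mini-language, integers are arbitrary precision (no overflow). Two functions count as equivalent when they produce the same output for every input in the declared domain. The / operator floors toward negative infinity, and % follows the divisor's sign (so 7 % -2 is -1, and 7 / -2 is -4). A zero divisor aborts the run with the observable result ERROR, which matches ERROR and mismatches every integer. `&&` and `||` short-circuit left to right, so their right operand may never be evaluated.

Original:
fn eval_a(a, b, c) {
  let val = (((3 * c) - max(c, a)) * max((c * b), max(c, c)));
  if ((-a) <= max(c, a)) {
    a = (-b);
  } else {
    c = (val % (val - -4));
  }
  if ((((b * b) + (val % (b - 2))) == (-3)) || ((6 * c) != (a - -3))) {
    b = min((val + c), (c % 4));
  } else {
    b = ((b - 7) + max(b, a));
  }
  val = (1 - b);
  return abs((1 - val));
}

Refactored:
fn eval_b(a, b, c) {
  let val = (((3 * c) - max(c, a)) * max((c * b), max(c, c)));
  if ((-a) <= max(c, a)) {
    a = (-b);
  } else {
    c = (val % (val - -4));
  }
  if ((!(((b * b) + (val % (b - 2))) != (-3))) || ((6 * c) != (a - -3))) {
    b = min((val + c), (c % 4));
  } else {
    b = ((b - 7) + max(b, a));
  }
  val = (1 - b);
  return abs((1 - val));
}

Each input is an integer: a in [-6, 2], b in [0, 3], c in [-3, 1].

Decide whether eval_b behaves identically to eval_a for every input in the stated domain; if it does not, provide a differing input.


Comparing the listings, the differences include: boolean connective usage differs; also comparison usage differs.
Tracing a=1, b=0, c=-2: eval_a: val := 0 | ((-a) <= max(c, a)): true | a := 0 | ((((b * b) + (val % (b - 2))) == (-3)) || ((6 * c) != (a - -3))): true | b := -2 | val := 3 | result 2 | eval_b: val := 0 | ((-a) <= max(c, a)): true | a := 0 | ((!(((b * b) + (val % (b - 2))) != (-3))) || ((6 * c) != (a - -3))): true | b := -2 | val := 3 | result 2 — matching result 2.
Sweeping the whole domain (180 inputs) finds no disagreement.
verdict: equivalent


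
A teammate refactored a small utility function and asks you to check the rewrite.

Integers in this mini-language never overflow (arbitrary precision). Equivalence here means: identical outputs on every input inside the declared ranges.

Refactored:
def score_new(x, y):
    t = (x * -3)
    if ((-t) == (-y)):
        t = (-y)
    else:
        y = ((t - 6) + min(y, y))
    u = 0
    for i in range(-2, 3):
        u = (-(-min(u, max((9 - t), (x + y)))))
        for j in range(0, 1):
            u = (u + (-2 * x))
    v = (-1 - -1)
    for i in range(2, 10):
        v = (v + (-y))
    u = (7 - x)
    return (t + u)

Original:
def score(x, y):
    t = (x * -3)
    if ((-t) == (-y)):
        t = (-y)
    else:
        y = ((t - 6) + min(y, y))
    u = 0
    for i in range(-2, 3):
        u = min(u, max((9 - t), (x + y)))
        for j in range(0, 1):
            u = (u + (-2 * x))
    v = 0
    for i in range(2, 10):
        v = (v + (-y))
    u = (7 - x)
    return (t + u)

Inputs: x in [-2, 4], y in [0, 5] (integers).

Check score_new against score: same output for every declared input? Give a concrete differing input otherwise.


Differences: constant usage differs, and arithmetic usage differs — yet all 42 inputs agree.
verdict: equivalent


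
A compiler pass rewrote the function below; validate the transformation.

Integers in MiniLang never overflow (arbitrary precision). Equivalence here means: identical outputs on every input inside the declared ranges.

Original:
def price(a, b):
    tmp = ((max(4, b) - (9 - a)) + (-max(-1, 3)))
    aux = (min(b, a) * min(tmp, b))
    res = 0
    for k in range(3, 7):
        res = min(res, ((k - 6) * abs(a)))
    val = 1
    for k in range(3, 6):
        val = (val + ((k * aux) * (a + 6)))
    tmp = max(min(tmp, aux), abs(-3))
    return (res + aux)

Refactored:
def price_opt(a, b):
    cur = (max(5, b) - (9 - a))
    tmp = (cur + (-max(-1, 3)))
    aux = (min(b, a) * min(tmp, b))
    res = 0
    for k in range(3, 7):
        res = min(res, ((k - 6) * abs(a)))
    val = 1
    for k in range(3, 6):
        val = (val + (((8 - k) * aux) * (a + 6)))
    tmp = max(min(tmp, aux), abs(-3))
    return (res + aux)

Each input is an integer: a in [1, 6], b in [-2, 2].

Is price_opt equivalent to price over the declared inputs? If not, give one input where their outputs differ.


Consider the input a=1, b=-2.
price: tmp = -7; aux = 14; res = 0; [k=3]; res = -3; [k=4]; res = -3; [k=5]; res = -3; [k=6]; res = -3; val = 1; [k=3]; val = 295; [k=4]; val = 687; [k=5]; val = 1177; tmp = 3; return 11
price_opt: cur = -3; tmp = -6; aux = 12; res = 0; [k=3]; res = -3; [k=4]; res = -3; [k=5]; res = -3; [k=6]; res = -3; val = 1; [k=3]; val = 421; [k=4]; val = 757; [k=5]; val = 1009; tmp = 3; return 9
11 vs 9 — the two versions disagree here.
verdict: not equivalent; witness: a=1, b=-2


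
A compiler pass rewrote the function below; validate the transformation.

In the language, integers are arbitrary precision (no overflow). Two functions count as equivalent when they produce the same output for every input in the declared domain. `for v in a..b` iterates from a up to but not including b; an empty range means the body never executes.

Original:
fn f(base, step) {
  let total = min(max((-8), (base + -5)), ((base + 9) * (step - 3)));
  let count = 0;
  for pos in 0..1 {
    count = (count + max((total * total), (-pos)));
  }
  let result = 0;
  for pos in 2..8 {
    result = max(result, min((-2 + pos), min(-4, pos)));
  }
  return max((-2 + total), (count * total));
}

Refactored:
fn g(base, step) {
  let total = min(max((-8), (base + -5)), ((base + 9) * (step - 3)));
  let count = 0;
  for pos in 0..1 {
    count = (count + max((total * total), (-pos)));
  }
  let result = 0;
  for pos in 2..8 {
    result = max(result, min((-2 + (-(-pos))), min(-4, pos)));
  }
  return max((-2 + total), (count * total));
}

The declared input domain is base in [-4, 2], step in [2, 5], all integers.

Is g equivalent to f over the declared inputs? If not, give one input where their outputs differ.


Differences: same computation, different form — yet all 28 inputs agree.
verdict: equivalent


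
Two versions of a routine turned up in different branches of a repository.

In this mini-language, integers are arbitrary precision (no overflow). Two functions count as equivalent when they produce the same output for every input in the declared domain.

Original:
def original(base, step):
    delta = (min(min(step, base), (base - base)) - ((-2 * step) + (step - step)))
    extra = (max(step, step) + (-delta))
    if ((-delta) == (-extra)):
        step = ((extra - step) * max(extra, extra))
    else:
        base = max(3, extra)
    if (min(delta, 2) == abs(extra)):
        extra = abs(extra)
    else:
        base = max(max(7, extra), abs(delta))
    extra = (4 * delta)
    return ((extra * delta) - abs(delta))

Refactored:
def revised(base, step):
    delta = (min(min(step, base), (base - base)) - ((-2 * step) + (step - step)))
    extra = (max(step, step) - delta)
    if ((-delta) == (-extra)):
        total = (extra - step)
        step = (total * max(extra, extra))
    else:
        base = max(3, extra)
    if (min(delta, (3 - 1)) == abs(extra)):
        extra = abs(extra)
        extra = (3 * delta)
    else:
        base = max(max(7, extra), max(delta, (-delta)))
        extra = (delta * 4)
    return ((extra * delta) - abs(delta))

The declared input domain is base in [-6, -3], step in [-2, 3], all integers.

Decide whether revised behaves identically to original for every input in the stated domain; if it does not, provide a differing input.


These are not equivalent — on base=-3, step=2 the outputs split (3 vs 2).
original: delta := 1 | extra := 1 | ((-delta) == (-extra)): true | step := -1 | (min(delta, 2) == abs(extra)): true | extra := 1 | extra := 4 | result 3
revised: delta := 1 | extra := 1 | ((-delta) == (-extra)): true | total := -1 | step := -1 | (min(delta, (3 - 1)) == abs(extra)): true | extra := 1 | extra := 3 | result 2
verdict: not equivalent; witness: base=-3, step=2


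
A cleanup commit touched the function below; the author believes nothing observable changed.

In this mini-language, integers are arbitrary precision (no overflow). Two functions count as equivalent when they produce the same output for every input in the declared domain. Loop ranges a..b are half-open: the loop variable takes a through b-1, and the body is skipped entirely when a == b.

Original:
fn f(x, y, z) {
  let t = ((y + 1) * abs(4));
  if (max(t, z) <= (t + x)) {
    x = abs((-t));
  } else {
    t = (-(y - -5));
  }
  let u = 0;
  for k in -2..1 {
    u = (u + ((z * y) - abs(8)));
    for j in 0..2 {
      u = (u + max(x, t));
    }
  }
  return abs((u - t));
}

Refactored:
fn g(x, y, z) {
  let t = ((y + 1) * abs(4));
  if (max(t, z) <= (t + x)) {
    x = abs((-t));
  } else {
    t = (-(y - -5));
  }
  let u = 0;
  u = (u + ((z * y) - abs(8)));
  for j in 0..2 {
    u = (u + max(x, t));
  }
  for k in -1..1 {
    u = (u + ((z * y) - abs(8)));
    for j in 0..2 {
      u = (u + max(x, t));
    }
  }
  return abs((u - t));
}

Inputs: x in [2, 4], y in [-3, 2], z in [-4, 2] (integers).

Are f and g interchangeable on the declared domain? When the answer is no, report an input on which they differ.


Side by side, the visible changes include: arithmetic usage differs; and constant usage differs; and min/max/abs usage differs; and statement counts differ; and loop structure differs.
Spot check at x=3, y=1, z=2 — f: t := 8 | (max(t, z) <= (t + x)): true | x := 8 | u := 0 | iter k=-2: | u := -6 | iter j=0: | u := 2 | iter j=1: | u := 10 | iter k=-1: | u := 4 | iter j=0: | u := 12 | iter j=1: | u := 20 | iter k=0: | u := 14 | iter j=0: | u := 22 | iter j=1: | u := 30 | result 22. g: t := 8 | (max(t, z) <= (t + x)): true | x := 8 | u := 0 | u := -6 | iter j=0: | u := 2 | iter j=1: | u := 10 | iter k=-1: | u := 4 | iter j=0: | u := 12 | iter j=1: | u := 20 | iter k=0: | u := 14 | iter j=0: | u := 22 | iter j=1: | u := 30 | result 22. Both give 22.
Sweeping the whole domain (126 inputs) finds no disagreement.
verdict: equivalent


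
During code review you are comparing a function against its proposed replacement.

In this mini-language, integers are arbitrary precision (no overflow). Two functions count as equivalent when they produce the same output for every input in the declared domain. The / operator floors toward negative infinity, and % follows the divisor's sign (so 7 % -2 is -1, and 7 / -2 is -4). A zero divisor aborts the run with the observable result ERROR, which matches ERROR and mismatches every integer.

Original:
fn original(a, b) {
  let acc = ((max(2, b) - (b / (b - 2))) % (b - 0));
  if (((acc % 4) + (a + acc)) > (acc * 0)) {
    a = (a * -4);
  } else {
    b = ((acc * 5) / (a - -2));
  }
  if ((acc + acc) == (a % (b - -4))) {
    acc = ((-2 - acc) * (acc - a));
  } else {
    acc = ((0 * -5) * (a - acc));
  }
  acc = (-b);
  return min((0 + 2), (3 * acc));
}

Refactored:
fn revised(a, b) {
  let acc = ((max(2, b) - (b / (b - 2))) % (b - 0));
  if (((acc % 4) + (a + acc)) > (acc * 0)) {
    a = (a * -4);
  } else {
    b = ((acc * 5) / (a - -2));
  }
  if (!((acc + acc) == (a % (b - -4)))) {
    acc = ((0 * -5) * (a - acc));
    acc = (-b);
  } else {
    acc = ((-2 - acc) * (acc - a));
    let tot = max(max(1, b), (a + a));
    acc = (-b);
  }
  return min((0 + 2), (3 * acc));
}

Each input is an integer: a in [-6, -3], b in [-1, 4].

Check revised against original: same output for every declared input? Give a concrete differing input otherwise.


Equivalent — the differences include statement counts differ; and local variable names differ; and arithmetic usage differs; and min/max/abs usage differs; and constant usage differs; and boolean connective usage differs, yet no declared input distinguishes the two.
Spot check at a=-6, b=4 — original: acc=2, then (((acc % 4) + (a + acc)) > (acc * 0)) is false, then b=-3, then ((acc + acc) == (a % (b - -4))) is false, then acc=0, then acc=3, then returns 2. revised: acc=2, then (((acc % 4) + (a + acc)) > (acc * 0)) is false, then b=-3, then (!((acc + acc) == (a % (b - -4)))) is true, then acc=0, then acc=3, then returns 2. Both give 2.
Sweeping the whole domain (24 inputs) finds no disagreement.
verdict: equivalent


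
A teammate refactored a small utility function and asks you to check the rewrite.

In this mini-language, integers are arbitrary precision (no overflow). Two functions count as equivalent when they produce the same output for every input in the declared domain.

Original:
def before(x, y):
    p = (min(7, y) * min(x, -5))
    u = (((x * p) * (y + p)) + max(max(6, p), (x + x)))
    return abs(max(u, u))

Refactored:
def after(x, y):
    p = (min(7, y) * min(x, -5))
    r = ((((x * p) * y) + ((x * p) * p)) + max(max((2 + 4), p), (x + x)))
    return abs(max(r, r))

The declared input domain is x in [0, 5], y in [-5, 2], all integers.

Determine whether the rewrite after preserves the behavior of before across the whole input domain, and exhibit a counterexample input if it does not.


Side by side, the visible changes include: local variable names differ; also constant usage differs; also arithmetic usage differs.
One worked example (x=4, y=0) — before: p := 0 | u := 8 | result 8; after: p := 0 | r := 8 | result 8; agreement on 8.
Sweeping the whole domain (48 inputs) finds no disagreement.
verdict: equivalent


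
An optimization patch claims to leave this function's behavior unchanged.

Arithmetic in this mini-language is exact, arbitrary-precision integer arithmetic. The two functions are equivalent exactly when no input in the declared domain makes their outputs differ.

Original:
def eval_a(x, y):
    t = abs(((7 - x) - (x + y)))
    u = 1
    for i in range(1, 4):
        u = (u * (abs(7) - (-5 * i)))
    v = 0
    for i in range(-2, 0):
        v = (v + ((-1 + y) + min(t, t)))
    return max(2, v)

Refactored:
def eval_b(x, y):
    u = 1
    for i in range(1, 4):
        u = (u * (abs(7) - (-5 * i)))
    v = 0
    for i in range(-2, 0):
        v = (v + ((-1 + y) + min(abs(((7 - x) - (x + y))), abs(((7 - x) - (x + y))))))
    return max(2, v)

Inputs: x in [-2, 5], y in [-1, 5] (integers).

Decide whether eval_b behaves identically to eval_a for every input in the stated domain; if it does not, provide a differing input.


Changes here: local variable names differ, plus min/max/abs usage differs, plus statement counts differ, plus arithmetic usage differs, plus constant usage differs; the full 56-point sweep finds no disagreement.
verdict: equivalent


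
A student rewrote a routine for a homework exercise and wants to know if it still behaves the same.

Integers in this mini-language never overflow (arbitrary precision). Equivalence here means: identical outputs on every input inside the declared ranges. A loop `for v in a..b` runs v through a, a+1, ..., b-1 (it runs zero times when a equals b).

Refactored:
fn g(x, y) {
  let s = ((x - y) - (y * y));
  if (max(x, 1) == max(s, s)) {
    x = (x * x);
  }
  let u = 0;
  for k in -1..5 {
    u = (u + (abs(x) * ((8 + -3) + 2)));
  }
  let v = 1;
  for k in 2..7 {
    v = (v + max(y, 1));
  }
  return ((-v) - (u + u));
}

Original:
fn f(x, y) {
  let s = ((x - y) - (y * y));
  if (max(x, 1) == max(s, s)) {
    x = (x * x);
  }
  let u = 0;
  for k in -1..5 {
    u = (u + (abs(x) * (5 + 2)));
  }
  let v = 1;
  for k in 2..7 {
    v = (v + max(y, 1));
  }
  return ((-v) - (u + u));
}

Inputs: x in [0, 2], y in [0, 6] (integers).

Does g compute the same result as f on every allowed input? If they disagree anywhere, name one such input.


Although constant usage differs; and arithmetic usage differs, 21/21 inputs agree.
verdict: equivalent


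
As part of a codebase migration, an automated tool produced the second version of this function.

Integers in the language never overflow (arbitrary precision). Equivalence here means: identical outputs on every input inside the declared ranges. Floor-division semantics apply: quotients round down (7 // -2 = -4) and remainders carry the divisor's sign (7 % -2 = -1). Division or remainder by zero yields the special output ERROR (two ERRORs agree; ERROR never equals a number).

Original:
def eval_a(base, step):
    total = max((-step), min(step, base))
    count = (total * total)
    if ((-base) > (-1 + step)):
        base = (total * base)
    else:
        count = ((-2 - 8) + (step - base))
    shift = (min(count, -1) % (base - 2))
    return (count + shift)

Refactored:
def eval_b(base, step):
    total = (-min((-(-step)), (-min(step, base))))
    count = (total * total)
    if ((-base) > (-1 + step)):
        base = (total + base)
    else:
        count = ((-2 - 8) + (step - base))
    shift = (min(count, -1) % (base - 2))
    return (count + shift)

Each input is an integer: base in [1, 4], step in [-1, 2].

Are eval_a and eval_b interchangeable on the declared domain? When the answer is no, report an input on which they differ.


These are not equivalent — on base=1, step=-1 the outputs split (1 vs ERROR).
eval_a: total := 1 | count := 1 | ((-base) > (-1 + step)): true | base := 1 | shift := 0 | result 1
eval_b: total := 1 | count := 1 | ((-base) > (-1 + step)): true | base := 2 | divide-by-zero, output ERROR
verdict: not equivalent; witness: base=1, step=-1


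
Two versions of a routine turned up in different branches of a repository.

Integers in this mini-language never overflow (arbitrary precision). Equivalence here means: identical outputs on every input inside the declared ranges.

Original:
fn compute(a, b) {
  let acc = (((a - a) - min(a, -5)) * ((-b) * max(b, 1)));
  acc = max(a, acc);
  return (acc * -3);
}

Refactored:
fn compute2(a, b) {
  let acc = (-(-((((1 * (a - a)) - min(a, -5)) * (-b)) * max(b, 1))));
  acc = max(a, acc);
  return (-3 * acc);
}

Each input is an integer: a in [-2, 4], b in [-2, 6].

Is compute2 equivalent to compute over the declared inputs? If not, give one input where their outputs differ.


This is a faithful refactor — constant usage differs, arithmetic usage differs, but the computed results match everywhere.
Tracing a=-1, b=2: compute: acc becomes -20; next acc becomes -1; next final value 3 | compute2: acc becomes -20; next acc becomes -1; next final value 3 — matching result 3.
Checked all 63 inputs in the declared domain: the outputs agree on every one.
verdict: equivalent


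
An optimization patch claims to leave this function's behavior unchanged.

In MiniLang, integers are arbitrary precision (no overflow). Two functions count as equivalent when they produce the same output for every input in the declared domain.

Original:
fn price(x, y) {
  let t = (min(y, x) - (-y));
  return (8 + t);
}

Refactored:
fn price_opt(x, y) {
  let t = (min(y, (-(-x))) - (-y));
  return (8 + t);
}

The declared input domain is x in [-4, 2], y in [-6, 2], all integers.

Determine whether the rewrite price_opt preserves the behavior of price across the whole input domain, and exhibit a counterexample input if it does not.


Side by side, the visible changes include: same computation, different form.
Tracing x=0, y=-4: price: t=-8, then returns 0 | price_opt: t=-8, then returns 0 — matching result 0.
Checked all 63 inputs in the declared domain: the outputs agree on every one.
verdict: equivalent


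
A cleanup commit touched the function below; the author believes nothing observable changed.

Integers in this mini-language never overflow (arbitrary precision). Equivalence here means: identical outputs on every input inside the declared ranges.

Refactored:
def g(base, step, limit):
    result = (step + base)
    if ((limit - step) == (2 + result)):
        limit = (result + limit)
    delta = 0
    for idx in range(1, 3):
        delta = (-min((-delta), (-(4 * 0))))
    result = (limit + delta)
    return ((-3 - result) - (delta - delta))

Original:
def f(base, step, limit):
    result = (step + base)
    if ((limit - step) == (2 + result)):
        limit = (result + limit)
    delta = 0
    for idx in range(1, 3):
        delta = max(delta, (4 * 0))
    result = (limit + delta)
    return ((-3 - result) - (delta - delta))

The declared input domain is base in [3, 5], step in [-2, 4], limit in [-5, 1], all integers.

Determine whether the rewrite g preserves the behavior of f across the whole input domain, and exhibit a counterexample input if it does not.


This is a faithful refactor — min/max/abs usage differs, but the computed results match everywhere.
As a probe, take base=5, step=2, limit=-2: f runs result=7, then ((limit - step) == (2 + result)) is false, then delta=0, then (idx=1), then delta=0, then (idx=2), then delta=0, then result=-2, then returns -1; g runs result=7, then ((limit - step) == (2 + result)) is false, then delta=0, then (idx=1), then delta=0, then (idx=2), then delta=0, then result=-2, then returns -1; both end at -1.
Sweeping the whole domain (147 inputs) finds no disagreement.
verdict: equivalent


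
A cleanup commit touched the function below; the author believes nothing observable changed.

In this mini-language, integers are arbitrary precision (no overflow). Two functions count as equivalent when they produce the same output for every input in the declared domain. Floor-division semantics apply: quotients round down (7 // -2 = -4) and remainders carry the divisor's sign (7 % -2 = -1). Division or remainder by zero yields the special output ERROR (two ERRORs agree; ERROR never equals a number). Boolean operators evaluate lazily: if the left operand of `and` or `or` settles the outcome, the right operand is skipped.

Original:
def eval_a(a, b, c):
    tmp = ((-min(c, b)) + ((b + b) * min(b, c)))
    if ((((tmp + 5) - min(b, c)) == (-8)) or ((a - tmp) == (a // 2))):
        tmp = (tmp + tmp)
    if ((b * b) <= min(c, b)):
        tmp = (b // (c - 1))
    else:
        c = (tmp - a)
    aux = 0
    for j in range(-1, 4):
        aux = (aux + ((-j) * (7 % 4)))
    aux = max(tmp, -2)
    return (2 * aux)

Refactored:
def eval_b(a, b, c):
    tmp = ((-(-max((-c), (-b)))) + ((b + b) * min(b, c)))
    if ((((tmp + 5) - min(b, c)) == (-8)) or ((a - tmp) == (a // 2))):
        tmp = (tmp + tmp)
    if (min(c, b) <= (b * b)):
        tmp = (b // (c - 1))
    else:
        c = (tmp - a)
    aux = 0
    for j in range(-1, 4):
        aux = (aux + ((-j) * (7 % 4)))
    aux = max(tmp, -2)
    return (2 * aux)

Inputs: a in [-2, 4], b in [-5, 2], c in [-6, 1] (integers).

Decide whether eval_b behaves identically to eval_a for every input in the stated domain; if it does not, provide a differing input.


The rewrite breaks on a=-2, b=-5, c=-6, where the results are 132 and 0.
eval_a: tmp=66, then ((((tmp + 5) - min(b, c)) == (-8)) or ((a - tmp) == (a // 2))) is false, then ((b * b) <= min(c, b)) is false, then c=68, then aux=0, then (j=-1), then aux=3, then (j=0), then aux=3, then (j=1), then aux=0, then (j=2), then aux=-6, then (j=3), then aux=-15, then aux=66, then returns 132
eval_b: tmp=66, then ((((tmp + 5) - min(b, c)) == (-8)) or ((a - tmp) == (a // 2))) is false, then (min(c, b) <= (b * b)) is true, then tmp=0, then aux=0, then (j=-1), then aux=3, then (j=0), then aux=3, then (j=1), then aux=0, then (j=2), then aux=-6, then (j=3), then aux=-15, then aux=0, then returns 0
verdict: not equivalent; witness: a=-2, b=-5, c=-6


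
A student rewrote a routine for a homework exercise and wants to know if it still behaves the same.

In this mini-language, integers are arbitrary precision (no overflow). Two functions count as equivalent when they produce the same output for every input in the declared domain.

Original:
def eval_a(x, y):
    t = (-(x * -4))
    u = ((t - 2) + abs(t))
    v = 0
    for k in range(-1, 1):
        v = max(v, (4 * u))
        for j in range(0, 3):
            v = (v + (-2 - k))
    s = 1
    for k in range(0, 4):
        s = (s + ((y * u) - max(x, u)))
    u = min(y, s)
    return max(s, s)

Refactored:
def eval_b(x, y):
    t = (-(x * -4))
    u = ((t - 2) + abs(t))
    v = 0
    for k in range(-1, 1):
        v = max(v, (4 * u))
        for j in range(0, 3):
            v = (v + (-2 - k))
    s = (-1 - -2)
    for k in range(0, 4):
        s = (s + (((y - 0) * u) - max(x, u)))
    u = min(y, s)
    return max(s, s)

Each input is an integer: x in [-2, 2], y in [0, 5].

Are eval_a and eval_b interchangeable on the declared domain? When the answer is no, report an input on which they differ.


Side by side, the visible changes include: arithmetic usage differs; constant usage differs.
Spot check at x=0, y=1 — eval_a: t := 0 | u := -2 | v := 0 | iter k=-1: | v := 0 | iter j=0: | v := -1 | iter j=1: | v := -2 | iter j=2: | v := -3 | iter k=0: | v := -3 | iter j=0: | v := -5 | iter j=1: | v := -7 | iter j=2: | v := -9 | s := 1 | iter k=0: | s := -1 | iter k=1: | s := -3 | iter k=2: | s := -5 | iter k=3: | s := -7 | u := -7 | result -7. eval_b: t := 0 | u := -2 | v := 0 | iter k=-1: | v := 0 | iter j=0: | v := -1 | iter j=1: | v := -2 | iter j=2: | v := -3 | iter k=0: | v := -3 | iter j=0: | v := -5 | iter j=1: | v := -7 | iter j=2: | v := -9 | s := 1 | iter k=0: | s := -1 | iter k=1: | s := -3 | iter k=2: | s := -5 | iter k=3: | s := -7 | u := -7 | result -7. Both give -7.
Across all 30 domain points the two functions coincide.
verdict: equivalent


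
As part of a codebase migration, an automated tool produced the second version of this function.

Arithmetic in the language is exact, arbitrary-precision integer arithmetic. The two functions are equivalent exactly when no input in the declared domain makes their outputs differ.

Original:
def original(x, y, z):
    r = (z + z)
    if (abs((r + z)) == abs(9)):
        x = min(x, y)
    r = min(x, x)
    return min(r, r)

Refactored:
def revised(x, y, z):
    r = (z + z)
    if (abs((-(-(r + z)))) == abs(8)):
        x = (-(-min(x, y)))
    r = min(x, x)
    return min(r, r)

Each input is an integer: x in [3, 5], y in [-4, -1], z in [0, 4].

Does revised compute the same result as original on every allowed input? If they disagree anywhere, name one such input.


The rewrite breaks on x=3, y=-4, z=3, where the results are -4 and 3.
original: r becomes 6; next (abs((r + z)) == abs(9)) evaluates to true; next x becomes -4; next r becomes -4; next final value -4
revised: r becomes 6; next (abs((-(-(r + z)))) == abs(8)) evaluates to false; next r becomes 3; next final value 3
verdict: not equivalent; witness: x=3, y=-4, z=3


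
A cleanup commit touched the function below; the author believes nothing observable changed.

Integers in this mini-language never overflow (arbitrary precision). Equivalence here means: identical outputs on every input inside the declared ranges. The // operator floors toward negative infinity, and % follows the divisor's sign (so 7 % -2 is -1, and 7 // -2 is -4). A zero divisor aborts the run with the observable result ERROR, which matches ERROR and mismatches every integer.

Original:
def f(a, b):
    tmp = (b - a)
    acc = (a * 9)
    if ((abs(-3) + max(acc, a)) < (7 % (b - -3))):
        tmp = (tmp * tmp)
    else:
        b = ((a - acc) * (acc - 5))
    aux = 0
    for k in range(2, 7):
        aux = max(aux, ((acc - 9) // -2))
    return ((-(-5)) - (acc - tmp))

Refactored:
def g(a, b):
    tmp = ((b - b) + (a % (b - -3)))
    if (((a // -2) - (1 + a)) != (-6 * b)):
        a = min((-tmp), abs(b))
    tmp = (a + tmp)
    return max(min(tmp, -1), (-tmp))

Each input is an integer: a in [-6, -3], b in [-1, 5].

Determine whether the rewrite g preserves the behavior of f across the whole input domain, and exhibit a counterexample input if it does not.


Consider the input a=-6, b=-1.
f: tmp becomes 5; next acc becomes -54; next ((abs(-3) + max(acc, a)) < (7 % (b - -3))) evaluates to true; next tmp becomes 25; next aux becomes 0; next at k=2:; next aux becomes 31; next at k=3:; next aux becomes 31; next at k=4:; next aux becomes 31; next at k=5:; next aux becomes 31; next at k=6:; next aux becomes 31; next final value 84
g: tmp becomes 0; next (((a // -2) - (1 + a)) != (-6 * b)) evaluates to true; next a becomes 0; next tmp becomes 0; next final value 0
84 and 0 differ, so these are not the same function on this domain.
verdict: not equivalent; witness: a=-6, b=-1
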